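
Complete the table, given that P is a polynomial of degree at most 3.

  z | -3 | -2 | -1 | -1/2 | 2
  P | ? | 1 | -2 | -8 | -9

-61/3

The 4 known values determine P uniquely (degree ≤ 3).
Evaluate each Lagrange basis at z = -3:
L_0(-3) = (-2)·(-5/2)·(-5)/[(-1)·(-3/2)·(-4)] = 25/6
L_1(-3) = (-1)·(-5/2)·(-5)/[(1)·(-1/2)·(-3)] = -25/3
L_2(-3) = (-1)·(-2)·(-5)/[(3/2)·(1/2)·(-5/2)] = 16/3
L_3(-3) = (-1)·(-2)·(-5/2)/[(4)·(3)·(5/2)] = -1/6
Sum: 1·(25/6) + (-2)·(-25/3) + (-8)·(16/3) + (-9)·(-1/6) = -61/3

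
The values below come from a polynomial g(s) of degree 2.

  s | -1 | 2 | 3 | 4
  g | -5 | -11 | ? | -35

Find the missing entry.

The 3 known values determine g uniquely (degree ≤ 2).
L_0(3) = (1)·(-1)/[(-3)·(-5)] = -1/15
L_1(3) = (4)·(-1)/[(3)·(-2)] = 2/3
L_2(3) = (4)·(1)/[(5)·(2)] = 2/5
Sum: (-5)·(-1/15) + (-11)·(2/3) + (-35)·(2/5) = -21

-21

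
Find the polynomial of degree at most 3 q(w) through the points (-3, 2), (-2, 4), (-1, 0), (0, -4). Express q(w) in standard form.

q(w) = w^3 + 3w^2 - 2w - 4

Newton's divided differences:
q[-3,-2] = (4 - 2) / (-2 - (-3)) = 2
q[-2,-1] = (0 - 4) / (-1 - (-2)) = -4
q[-1,0] = (-4 - 0) / (0 - (-1)) = -4
q[-3,-2,-1] = (-4 - 2) / (-1 - (-3)) = -3
q[-2,-1,0] = (-4 - (-4)) / (0 - (-2)) = 0
q[-3,-2,-1,0] = (0 - (-3)) / (0 - (-3)) = 1
q(w) = 2 + 2·(w + 3) + (-3)·(w + 3)(w + 2) + 1·(w + 3)(w + 2)(w + 1)
Expanding: q(w) = w^3 + 3w^2 - 2w - 4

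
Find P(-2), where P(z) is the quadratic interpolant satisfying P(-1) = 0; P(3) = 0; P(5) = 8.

Evaluate each Lagrange basis at z = -2:
L_0(-2) = (-5)·(-7)/[(-4)·(-6)] = 35/24
L_1(-2) = (-1)·(-7)/[(4)·(-2)] = -7/8
L_2(-2) = (-1)·(-5)/[(6)·(2)] = 5/12
Sum: 0 + 0 + 8·(5/12) = 10/3

10/3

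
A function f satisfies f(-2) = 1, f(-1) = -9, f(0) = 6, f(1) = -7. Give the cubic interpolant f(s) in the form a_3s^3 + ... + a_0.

f(s) = -(53/6)s^3 - 14s^2 + (59/6)s + 6

Build the Lagrange basis polynomials:
L_0(s) = (s + 1)s(s - 1) / [-6] = -(1/6)s^3 + (1/6)s
L_1(s) = (s + 2)s(s - 1) / [2] = (1/2)s^3 + (1/2)s^2 - s
L_2(s) = (s + 2)(s + 1)(s - 1) / [-2] = -(1/2)s^3 - s^2 + (1/2)s + 1
L_3(s) = (s + 2)(s + 1)s / [6] = (1/6)s^3 + (1/2)s^2 + (1/3)s
f(s) = 1·L_0 + (-9)·L_1 + 6·L_2 + (-7)·L_3
  1·L_0(s) = -(1/6)s^3 + (1/6)s
  (-9)·L_1(s) = -(9/2)s^3 - (9/2)s^2 + 9s
  6·L_2(s) = -3s^3 - 6s^2 + 3s + 6
  (-7)·L_3(s) = -(7/6)s^3 - (7/2)s^2 - (7/3)s
Adding term by term: -(53/6)s^3 - 14s^2 + (59/6)s + 6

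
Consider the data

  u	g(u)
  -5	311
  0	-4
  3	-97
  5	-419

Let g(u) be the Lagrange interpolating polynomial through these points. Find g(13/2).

Evaluate each Lagrange basis at u = 13/2:
L_0(13/2) = (13/2)·(7/2)·(3/2)/[(-5)·(-8)·(-10)] = -273/3200
L_1(13/2) = (23/2)·(7/2)·(3/2)/[(5)·(-3)·(-5)] = 161/200
L_2(13/2) = (23/2)·(13/2)·(3/2)/[(8)·(3)·(-2)] = -299/128
L_3(13/2) = (23/2)·(13/2)·(7/2)/[(10)·(5)·(2)] = 2093/800
Sum: 311·(-273/3200) + (-4)·(161/200) + (-97)·(-299/128) + (-419)·(2093/800) = -7195/8

-7195/8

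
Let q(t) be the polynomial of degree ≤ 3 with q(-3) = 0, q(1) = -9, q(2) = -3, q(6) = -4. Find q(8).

L_0(8) = (7)·(6)·(2)/[(-4)·(-5)·(-9)] = -7/15
L_1(8) = (11)·(6)·(2)/[(4)·(-1)·(-5)] = 33/5
L_2(8) = (11)·(7)·(2)/[(5)·(1)·(-4)] = -77/10
L_3(8) = (11)·(7)·(6)/[(9)·(5)·(4)] = 77/30
Sum: 0 + (-9)·(33/5) + (-3)·(-77/10) + (-4)·(77/30) = -1397/30

-1397/30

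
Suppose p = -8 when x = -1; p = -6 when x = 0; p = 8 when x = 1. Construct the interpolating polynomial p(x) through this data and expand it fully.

Newton's divided differences:
p[-1,0] = (-6 - (-8)) / (0 - (-1)) = 2
p[0,1] = (8 - (-6)) / (1 - 0) = 14
p[-1,0,1] = (14 - 2) / (1 - (-1)) = 6
p(x) = -8 + 2·(x + 1) + 6·(x + 1)x
Expanding: p(x) = 6x^2 + 8x - 6

p(x) = 6x^2 + 8x - 6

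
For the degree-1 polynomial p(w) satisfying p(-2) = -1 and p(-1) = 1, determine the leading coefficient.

2

The leading coefficient equals the top divided difference p[-2,-1].
p[-2,-1] = (1 - (-1)) / (-1 - (-2)) = 2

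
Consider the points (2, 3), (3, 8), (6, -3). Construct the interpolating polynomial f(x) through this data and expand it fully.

Build the Lagrange basis polynomials:
L_0(x) = (x - 3)(x - 6) / [4] = (1/4)x^2 - (9/4)x + 9/2
L_1(x) = (x - 2)(x - 6) / [-3] = -(1/3)x^2 + (8/3)x - 4
L_2(x) = (x - 2)(x - 3) / [12] = (1/12)x^2 - (5/12)x + 1/2
f(x) = 3·L_0 + 8·L_1 + (-3)·L_2
  3·L_0(x) = (3/4)x^2 - (27/4)x + 27/2
  8·L_1(x) = -(8/3)x^2 + (64/3)x - 32
  (-3)·L_2(x) = -(1/4)x^2 + (5/4)x - 3/2
Adding term by term: -(13/6)x^2 + (95/6)x - 20

f(x) = -(13/6)x^2 + (95/6)x - 20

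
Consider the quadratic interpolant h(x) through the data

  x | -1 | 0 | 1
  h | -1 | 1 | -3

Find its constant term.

L_0(x) = x(x - 1) / [2] = (1/2)x^2 - (1/2)x
L_1(x) = (x + 1)(x - 1) / [-1] = -x^2 + 1
L_2(x) = (x + 1)x / [2] = (1/2)x^2 + (1/2)x
h(x) = (-1)·L_0 + 1·L_1 + (-3)·L_2
Only the constant term is needed; take it from each L_i and combine:
(-1)·(0) + 1·(1) + (-3)·(0) = 1

1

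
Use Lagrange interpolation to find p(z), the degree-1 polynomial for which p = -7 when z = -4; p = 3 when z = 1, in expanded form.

Build the Lagrange basis polynomials:
L_0(z) = (z - 1) / [-5] = -(1/5)z + 1/5
L_1(z) = (z + 4) / [5] = (1/5)z + 4/5
p(z) = (-7)·L_0 + 3·L_1
  (-7)·L_0(z) = (7/5)z - 7/5
  3·L_1(z) = (3/5)z + 12/5
Adding term by term: 2z + 1

p(z) = 2z + 1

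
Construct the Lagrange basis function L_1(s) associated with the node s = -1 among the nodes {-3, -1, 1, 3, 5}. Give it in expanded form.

L_1(s) = (s + 3)(s - 1)(s - 3)(s - 5) / [(2)·(-2)·(-4)·(-6)]
       = (s^4 - 6s^3 - 4s^2 + 54s - 45) / (-96)

L_1(s) = -(1/96)s^4 + (1/16)s^3 + (1/24)s^2 - (9/16)s + 15/32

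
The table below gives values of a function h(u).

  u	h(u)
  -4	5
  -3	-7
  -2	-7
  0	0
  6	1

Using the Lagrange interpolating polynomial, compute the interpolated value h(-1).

L_0(-1) = (2)·(1)·(-1)·(-7)/[(-1)·(-2)·(-4)·(-10)] = 7/40
L_1(-1) = (3)·(1)·(-1)·(-7)/[(1)·(-1)·(-3)·(-9)] = -7/9
L_2(-1) = (3)·(2)·(-1)·(-7)/[(2)·(1)·(-2)·(-8)] = 21/16
L_3(-1) = (3)·(2)·(1)·(-7)/[(4)·(3)·(2)·(-6)] = 7/24
L_4(-1) = (3)·(2)·(1)·(-1)/[(10)·(9)·(8)·(6)] = -1/720
Sum: 5·(7/40) + (-7)·(-7/9) + (-7)·(21/16) + 0 + 1·(-1/720) = -1033/360

-1033/360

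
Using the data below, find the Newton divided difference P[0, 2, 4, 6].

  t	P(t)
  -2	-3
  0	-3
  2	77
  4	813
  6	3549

28

P[0,2] = (77 - (-3)) / (2 - 0) = 40
P[2,4] = (813 - 77) / (4 - 2) = 368
P[4,6] = (3549 - 813) / (6 - 4) = 1368
P[0,2,4] = (368 - 40) / (4 - 0) = 82
P[2,4,6] = (1368 - 368) / (6 - 2) = 250
P[0,2,4,6] = (250 - 82) / (6 - 0) = 28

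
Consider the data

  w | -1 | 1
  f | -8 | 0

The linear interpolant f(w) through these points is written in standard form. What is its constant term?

-4

L_0(w) = (w - 1) / [-2] = -(1/2)w + 1/2
L_1(w) = (w + 1) / [2] = (1/2)w + 1/2
f(w) = (-8)·L_0 + 0·L_1
Only the constant term is needed; take it from each L_i and combine:
(-8)·(1/2) + 0·(1/2) = -4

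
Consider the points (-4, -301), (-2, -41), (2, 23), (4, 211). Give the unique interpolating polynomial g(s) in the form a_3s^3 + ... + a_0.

L_0(s) = (s + 2)(s - 2)(s - 4) / [-96] = -(1/96)s^3 + (1/24)s^2 + (1/24)s - 1/6
L_1(s) = (s + 4)(s - 2)(s - 4) / [48] = (1/48)s^3 - (1/24)s^2 - (1/3)s + 2/3
L_2(s) = (s + 4)(s + 2)(s - 4) / [-48] = -(1/48)s^3 - (1/24)s^2 + (1/3)s + 2/3
L_3(s) = (s + 4)(s + 2)(s - 2) / [96] = (1/96)s^3 + (1/24)s^2 - (1/24)s - 1/6
g(s) = (-301)·L_0 + (-41)·L_1 + 23·L_2 + 211·L_3
  (-301)·L_0(s) = (301/96)s^3 - (301/24)s^2 - (301/24)s + 301/6
  (-41)·L_1(s) = -(41/48)s^3 + (41/24)s^2 + (41/3)s - 82/3
  23·L_2(s) = -(23/48)s^3 - (23/24)s^2 + (23/3)s + 46/3
  211·L_3(s) = (211/96)s^3 + (211/24)s^2 - (211/24)s - 211/6
Adding term by term: 4s^3 - 3s^2 + 3

g(s) = 4s^3 - 3s^2 + 3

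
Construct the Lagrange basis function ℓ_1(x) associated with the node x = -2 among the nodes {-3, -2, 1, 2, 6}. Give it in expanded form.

ℓ_1(x) = -(1/96)x^4 + (1/16)x^3 + (7/96)x^2 - (1/2)x + 3/8

ℓ_1(x) = (x + 3)(x - 1)(x - 2)(x - 6) / [(1)·(-3)·(-4)·(-8)]
       = (x^4 - 6x^3 - 7x^2 + 48x - 36) / (-96)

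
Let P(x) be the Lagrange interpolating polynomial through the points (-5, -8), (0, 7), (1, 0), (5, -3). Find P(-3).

Evaluate each Lagrange basis at x = -3:
L_0(-3) = (-3)·(-4)·(-8)/[(-5)·(-6)·(-10)] = 8/25
L_1(-3) = (2)·(-4)·(-8)/[(5)·(-1)·(-5)] = 64/25
L_2(-3) = (2)·(-3)·(-8)/[(6)·(1)·(-4)] = -2
L_3(-3) = (2)·(-3)·(-4)/[(10)·(5)·(4)] = 3/25
Sum: (-8)·(8/25) + 7·(64/25) + 0 + (-3)·(3/25) = 15

15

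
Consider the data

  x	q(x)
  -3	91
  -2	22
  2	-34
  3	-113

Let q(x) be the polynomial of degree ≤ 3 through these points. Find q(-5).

Evaluate each Lagrange basis at x = -5:
L_0(-5) = (-3)·(-7)·(-8)/[(-1)·(-5)·(-6)] = 28/5
L_1(-5) = (-2)·(-7)·(-8)/[(1)·(-4)·(-5)] = -28/5
L_2(-5) = (-2)·(-3)·(-8)/[(5)·(4)·(-1)] = 12/5
L_3(-5) = (-2)·(-3)·(-7)/[(6)·(5)·(1)] = -7/5
Sum: 91·(28/5) + 22·(-28/5) + (-34)·(12/5) + (-113)·(-7/5) = 463

463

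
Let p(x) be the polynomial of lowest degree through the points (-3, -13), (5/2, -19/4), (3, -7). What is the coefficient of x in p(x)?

L_0(x) = (x - 5/2)(x - 3) / [33] = (1/33)x^2 - (1/6)x + 5/22
L_1(x) = (x + 3)(x - 3) / [-11/4] = -(4/11)x^2 + 36/11
L_2(x) = (x + 3)(x - 5/2) / [3] = (1/3)x^2 + (1/6)x - 5/2
p(x) = (-13)·L_0 + (-19/4)·L_1 + (-7)·L_2
Only the coefficient of x is needed; take it from each L_i and combine:
(-13)·(-1/6) + (-19/4)·(0) + (-7)·(1/6) = 1

1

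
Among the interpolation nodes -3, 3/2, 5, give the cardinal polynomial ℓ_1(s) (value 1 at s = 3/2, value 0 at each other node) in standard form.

ℓ_1(s) = (s + 3)(s - 5) / [(9/2)·(-7/2)]
       = (s^2 - 2s - 15) / (-63/4)

ℓ_1(s) = -(4/63)s^2 + (8/63)s + 20/21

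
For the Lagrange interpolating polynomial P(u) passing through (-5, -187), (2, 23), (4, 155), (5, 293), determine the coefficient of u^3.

The leading coefficient equals the top divided difference P[-5,2,4,5].
P[-5,2] = (23 - (-187)) / (2 - (-5)) = 30
P[2,4] = (155 - 23) / (4 - 2) = 66
P[4,5] = (293 - 155) / (5 - 4) = 138
P[-5,2,4] = (66 - 30) / (4 - (-5)) = 4
P[2,4,5] = (138 - 66) / (5 - 2) = 24
P[-5,2,4,5] = (24 - 4) / (5 - (-5)) = 2

2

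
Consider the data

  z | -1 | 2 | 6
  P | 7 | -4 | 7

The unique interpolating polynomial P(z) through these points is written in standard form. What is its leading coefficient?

11/12

The leading coefficient equals the top divided difference P[-1,2,6].
P[-1,2] = (-4 - 7) / (2 - (-1)) = -11/3
P[2,6] = (7 - (-4)) / (6 - 2) = 11/4
P[-1,2,6] = (11/4 - (-11/3)) / (6 - (-1)) = 11/12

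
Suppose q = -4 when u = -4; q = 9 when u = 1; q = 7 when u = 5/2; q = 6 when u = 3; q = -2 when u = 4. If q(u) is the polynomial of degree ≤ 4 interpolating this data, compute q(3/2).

L_0(3/2) = (1/2)·(-1)·(-3/2)·(-5/2)/[(-5)·(-13/2)·(-7)·(-8)] = -3/2912
L_1(3/2) = (11/2)·(-1)·(-3/2)·(-5/2)/[(5)·(-3/2)·(-2)·(-3)] = 11/24
L_2(3/2) = (11/2)·(1/2)·(-3/2)·(-5/2)/[(13/2)·(3/2)·(-1/2)·(-3/2)] = 55/39
L_3(3/2) = (11/2)·(1/2)·(-1)·(-5/2)/[(7)·(2)·(1/2)·(-1)] = -55/56
L_4(3/2) = (11/2)·(1/2)·(-1)·(-3/2)/[(8)·(3)·(3/2)·(1)] = 11/96
Sum: (-4)·(-3/2912) + 9·(11/24) + 7·(55/39) + 6·(-55/56) + (-2)·(11/96) = 34415/4368

34415/4368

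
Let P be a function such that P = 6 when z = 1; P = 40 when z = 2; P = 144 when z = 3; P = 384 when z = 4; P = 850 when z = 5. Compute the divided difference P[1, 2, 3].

35

P[1,2] = (40 - 6) / (2 - 1) = 34
P[2,3] = (144 - 40) / (3 - 2) = 104
P[1,2,3] = (104 - 34) / (3 - 1) = 35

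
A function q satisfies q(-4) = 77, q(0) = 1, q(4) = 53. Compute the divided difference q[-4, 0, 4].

q[-4,0] = (1 - 77) / (0 - (-4)) = -19
q[0,4] = (53 - 1) / (4 - 0) = 13
q[-4,0,4] = (13 - (-19)) / (4 - (-4)) = 4

4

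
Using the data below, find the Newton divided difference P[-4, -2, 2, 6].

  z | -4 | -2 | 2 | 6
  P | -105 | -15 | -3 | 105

1

P[-4,-2] = (-15 - (-105)) / (-2 - (-4)) = 45
P[-2,2] = (-3 - (-15)) / (2 - (-2)) = 3
P[2,6] = (105 - (-3)) / (6 - 2) = 27
P[-4,-2,2] = (3 - 45) / (2 - (-4)) = -7
P[-2,2,6] = (27 - 3) / (6 - (-2)) = 3
P[-4,-2,2,6] = (3 - (-7)) / (6 - (-4)) = 1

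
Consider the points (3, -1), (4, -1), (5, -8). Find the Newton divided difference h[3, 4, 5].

-7/2

h[3,4] = (-1 - (-1)) / (4 - 3) = 0
h[4,5] = (-8 - (-1)) / (5 - 4) = -7
h[3,4,5] = (-7 - 0) / (5 - 3) = -7/2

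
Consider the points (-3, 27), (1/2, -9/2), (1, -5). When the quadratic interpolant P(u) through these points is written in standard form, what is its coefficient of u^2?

The leading coefficient equals the top divided difference P[-3,1/2,1].
P[-3,1/2] = (-9/2 - 27) / (1/2 - (-3)) = -9
P[1/2,1] = (-5 - (-9/2)) / (1 - 1/2) = -1
P[-3,1/2,1] = (-1 - (-9)) / (1 - (-3)) = 2

2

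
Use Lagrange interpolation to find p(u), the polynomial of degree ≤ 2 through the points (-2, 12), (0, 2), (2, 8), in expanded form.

p(u) = 2u^2 - u + 2

Build the Lagrange basis polynomials:
L_0(u) = u(u - 2) / [8] = (1/8)u^2 - (1/4)u
L_1(u) = (u + 2)(u - 2) / [-4] = -(1/4)u^2 + 1
L_2(u) = (u + 2)u / [8] = (1/8)u^2 + (1/4)u
p(u) = 12·L_0 + 2·L_1 + 8·L_2
  12·L_0(u) = (3/2)u^2 - 3u
  2·L_1(u) = -(1/2)u^2 + 2
  8·L_2(u) = u^2 + 2u
Adding term by term: 2u^2 - u + 2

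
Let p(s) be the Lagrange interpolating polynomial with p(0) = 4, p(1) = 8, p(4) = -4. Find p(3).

L_0(3) = (2)·(-1)/[(-1)·(-4)] = -1/2
L_1(3) = (3)·(-1)/[(1)·(-3)] = 1
L_2(3) = (3)·(2)/[(4)·(3)] = 1/2
Sum: 4·(-1/2) + 8·(1) + (-4)·(1/2) = 4

4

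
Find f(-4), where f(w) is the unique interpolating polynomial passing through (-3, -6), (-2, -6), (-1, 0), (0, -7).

19

L_0(-4) = (-2)·(-3)·(-4)/[(-1)·(-2)·(-3)] = 4
L_1(-4) = (-1)·(-3)·(-4)/[(1)·(-1)·(-2)] = -6
L_2(-4) = (-1)·(-2)·(-4)/[(2)·(1)·(-1)] = 4
L_3(-4) = (-1)·(-2)·(-3)/[(3)·(2)·(1)] = -1
Sum: (-6)·(4) + (-6)·(-6) + 0 + (-7)·(-1) = 19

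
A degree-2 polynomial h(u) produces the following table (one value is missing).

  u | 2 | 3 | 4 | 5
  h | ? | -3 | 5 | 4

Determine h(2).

-20

The 3 known values determine h uniquely (degree ≤ 2).
L_0(2) = (-2)·(-3)/[(-1)·(-2)] = 3
L_1(2) = (-1)·(-3)/[(1)·(-1)] = -3
L_2(2) = (-1)·(-2)/[(2)·(1)] = 1
Sum: (-3)·(3) + 5·(-3) + 4·(1) = -20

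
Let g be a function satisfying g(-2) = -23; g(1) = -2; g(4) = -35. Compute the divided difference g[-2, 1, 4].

-3

g[-2,1] = (-2 - (-23)) / (1 - (-2)) = 7
g[1,4] = (-35 - (-2)) / (4 - 1) = -11
g[-2,1,4] = (-11 - 7) / (4 - (-2)) = -3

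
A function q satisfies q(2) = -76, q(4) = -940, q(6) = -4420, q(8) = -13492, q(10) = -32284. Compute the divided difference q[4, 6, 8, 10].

q[4,6] = (-4420 - (-940)) / (6 - 4) = -1740
q[6,8] = (-13492 - (-4420)) / (8 - 6) = -4536
q[8,10] = (-32284 - (-13492)) / (10 - 8) = -9396
q[4,6,8] = (-4536 - (-1740)) / (8 - 4) = -699
q[6,8,10] = (-9396 - (-4536)) / (10 - 6) = -1215
q[4,6,8,10] = (-1215 - (-699)) / (10 - 4) = -86

-86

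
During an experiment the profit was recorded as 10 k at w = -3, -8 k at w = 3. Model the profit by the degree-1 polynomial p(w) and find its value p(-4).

13

Evaluate each Lagrange basis at w = -4:
L_0(-4) = (-7)/[(-6)] = 7/6
L_1(-4) = (-1)/[(6)] = -1/6
Sum: 10·(7/6) + (-8)·(-1/6) = 13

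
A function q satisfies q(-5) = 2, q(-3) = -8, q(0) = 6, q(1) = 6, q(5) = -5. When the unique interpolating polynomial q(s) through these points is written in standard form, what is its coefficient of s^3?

Build the Lagrange basis polynomials:
L_0(s) = (s + 3)s(s - 1)(s - 5) / [600] = (1/600)s^4 - (1/200)s^3 - (13/600)s^2 + (1/40)s
L_1(s) = (s + 5)s(s - 1)(s - 5) / [-192] = -(1/192)s^4 + (1/192)s^3 + (25/192)s^2 - (25/192)s
L_2(s) = (s + 5)(s + 3)(s - 1)(s - 5) / [75] = (1/75)s^4 + (2/75)s^3 - (28/75)s^2 - (2/3)s + 1
L_3(s) = (s + 5)(s + 3)s(s - 5) / [-96] = -(1/96)s^4 - (1/32)s^3 + (25/96)s^2 + (25/32)s
L_4(s) = (s + 5)(s + 3)s(s - 1) / [1600] = (1/1600)s^4 + (7/1600)s^3 + (7/1600)s^2 - (3/320)s
q(s) = 2·L_0 + (-8)·L_1 + 6·L_2 + 6·L_3 + (-5)·L_4
Only the coefficient of s^3 is needed; take it from each L_i and combine:
2·(-1/200) + (-8)·(1/192) + 6·(2/75) + 6·(-1/32) + (-5)·(7/1600) = -97/960

-97/960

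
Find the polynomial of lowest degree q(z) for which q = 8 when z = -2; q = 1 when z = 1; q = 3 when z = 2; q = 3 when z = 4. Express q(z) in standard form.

q(z) = -(7/24)z^3 + (11/8)z^2 - (1/12)z

Build the Lagrange basis polynomials:
L_0(z) = (z - 1)(z - 2)(z - 4) / [-72] = -(1/72)z^3 + (7/72)z^2 - (7/36)z + 1/9
L_1(z) = (z + 2)(z - 2)(z - 4) / [9] = (1/9)z^3 - (4/9)z^2 - (4/9)z + 16/9
L_2(z) = (z + 2)(z - 1)(z - 4) / [-8] = -(1/8)z^3 + (3/8)z^2 + (3/4)z - 1
L_3(z) = (z + 2)(z - 1)(z - 2) / [36] = (1/36)z^3 - (1/36)z^2 - (1/9)z + 1/9
q(z) = 8·L_0 + 1·L_1 + 3·L_2 + 3·L_3
  8·L_0(z) = -(1/9)z^3 + (7/9)z^2 - (14/9)z + 8/9
  1·L_1(z) = (1/9)z^3 - (4/9)z^2 - (4/9)z + 16/9
  3·L_2(z) = -(3/8)z^3 + (9/8)z^2 + (9/4)z - 3
  3·L_3(z) = (1/12)z^3 - (1/12)z^2 - (1/3)z + 1/3
Adding term by term: -(7/24)z^3 + (11/8)z^2 - (1/12)z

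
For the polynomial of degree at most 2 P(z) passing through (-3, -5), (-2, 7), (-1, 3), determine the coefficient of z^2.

The leading coefficient equals the top divided difference P[-3,-2,-1].
P[-3,-2] = (7 - (-5)) / (-2 - (-3)) = 12
P[-2,-1] = (3 - 7) / (-1 - (-2)) = -4
P[-3,-2,-1] = (-4 - 12) / (-1 - (-3)) = -8

-8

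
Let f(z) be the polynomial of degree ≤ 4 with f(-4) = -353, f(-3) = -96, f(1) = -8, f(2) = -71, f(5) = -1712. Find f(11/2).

-4867/2

Evaluate each Lagrange basis at z = 11/2:
L_0(11/2) = (17/2)·(9/2)·(7/2)·(1/2)/[(-1)·(-5)·(-6)·(-9)] = 119/480
L_1(11/2) = (19/2)·(9/2)·(7/2)·(1/2)/[(1)·(-4)·(-5)·(-8)] = -1197/2560
L_2(11/2) = (19/2)·(17/2)·(7/2)·(1/2)/[(5)·(4)·(-1)·(-4)] = 2261/1280
L_3(11/2) = (19/2)·(17/2)·(9/2)·(1/2)/[(6)·(5)·(1)·(-3)] = -323/160
L_4(11/2) = (19/2)·(17/2)·(9/2)·(7/2)/[(9)·(8)·(4)·(3)] = 2261/1536
Sum: (-353)·(119/480) + (-96)·(-1197/2560) + (-8)·(2261/1280) + (-71)·(-323/160) + (-1712)·(2261/1536) = -4867/2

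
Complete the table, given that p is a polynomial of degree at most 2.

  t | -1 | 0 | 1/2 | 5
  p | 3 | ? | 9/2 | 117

The 3 known values determine p uniquely (degree ≤ 2).
L_0(0) = (-1/2)·(-5)/[(-3/2)·(-6)] = 5/18
L_1(0) = (1)·(-5)/[(3/2)·(-9/2)] = 20/27
L_2(0) = (1)·(-1/2)/[(6)·(9/2)] = -1/54
Sum: 3·(5/18) + 9/2·(20/27) + 117·(-1/54) = 2

2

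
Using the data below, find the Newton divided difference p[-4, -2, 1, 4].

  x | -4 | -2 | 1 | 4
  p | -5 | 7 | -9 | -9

71/180

p[-4,-2] = (7 - (-5)) / (-2 - (-4)) = 6
p[-2,1] = (-9 - 7) / (1 - (-2)) = -16/3
p[1,4] = (-9 - (-9)) / (4 - 1) = 0
p[-4,-2,1] = (-16/3 - 6) / (1 - (-4)) = -34/15
p[-2,1,4] = (0 - (-16/3)) / (4 - (-2)) = 8/9
p[-4,-2,1,4] = (8/9 - (-34/15)) / (4 - (-4)) = 71/180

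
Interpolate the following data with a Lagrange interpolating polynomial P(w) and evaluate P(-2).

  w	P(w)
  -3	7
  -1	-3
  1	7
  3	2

-43/16

L_0(-2) = (-1)·(-3)·(-5)/[(-2)·(-4)·(-6)] = 5/16
L_1(-2) = (1)·(-3)·(-5)/[(2)·(-2)·(-4)] = 15/16
L_2(-2) = (1)·(-1)·(-5)/[(4)·(2)·(-2)] = -5/16
L_3(-2) = (1)·(-1)·(-3)/[(6)·(4)·(2)] = 1/16
Sum: 7·(5/16) + (-3)·(15/16) + 7·(-5/16) + 2·(1/16) = -43/16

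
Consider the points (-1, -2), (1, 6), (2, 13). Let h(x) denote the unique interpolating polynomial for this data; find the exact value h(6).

Using Newton's divided-difference form:
h[-1,1] = (6 - (-2)) / (1 - (-1)) = 4
h[1,2] = (13 - 6) / (2 - 1) = 7
h[-1,1,2] = (7 - 4) / (2 - (-1)) = 1
h(6) = -2 + 4·(7) + 1·(7)·(5) = 61

61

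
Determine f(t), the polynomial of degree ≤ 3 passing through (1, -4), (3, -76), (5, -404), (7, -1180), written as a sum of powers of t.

Newton's divided differences:
f[1,3] = (-76 - (-4)) / (3 - 1) = -36
f[3,5] = (-404 - (-76)) / (5 - 3) = -164
f[5,7] = (-1180 - (-404)) / (7 - 5) = -388
f[1,3,5] = (-164 - (-36)) / (5 - 1) = -32
f[3,5,7] = (-388 - (-164)) / (7 - 3) = -56
f[1,3,5,7] = (-56 - (-32)) / (7 - 1) = -4
f(t) = -4 + (-36)·(t - 1) + (-32)·(t - 1)(t - 3) + (-4)·(t - 1)(t - 3)(t - 5)
Expanding: f(t) = -4t^3 + 4t^2 - 4

f(t) = -4t^3 + 4t^2 - 4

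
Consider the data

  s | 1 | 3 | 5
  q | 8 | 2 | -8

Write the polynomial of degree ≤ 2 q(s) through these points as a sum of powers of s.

Build the Lagrange basis polynomials:
L_0(s) = (s - 3)(s - 5) / [8] = (1/8)s^2 - s + 15/8
L_1(s) = (s - 1)(s - 5) / [-4] = -(1/4)s^2 + (3/2)s - 5/4
L_2(s) = (s - 1)(s - 3) / [8] = (1/8)s^2 - (1/2)s + 3/8
q(s) = 8·L_0 + 2·L_1 + (-8)·L_2
  8·L_0(s) = s^2 - 8s + 15
  2·L_1(s) = -(1/2)s^2 + 3s - 5/2
  (-8)·L_2(s) = -s^2 + 4s - 3
Adding term by term: -(1/2)s^2 - s + 19/2

q(s) = -(1/2)s^2 - s + 19/2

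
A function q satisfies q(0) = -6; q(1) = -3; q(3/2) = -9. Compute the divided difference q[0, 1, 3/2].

-10

q[0,1] = (-3 - (-6)) / (1 - 0) = 3
q[1,3/2] = (-9 - (-3)) / (3/2 - 1) = -12
q[0,1,3/2] = (-12 - 3) / (3/2 - 0) = -10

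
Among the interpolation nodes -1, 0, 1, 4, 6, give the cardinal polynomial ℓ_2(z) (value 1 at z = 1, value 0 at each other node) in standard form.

ℓ_2(z) = (z + 1)z(z - 4)(z - 6) / [(2)·(1)·(-3)·(-5)]
       = (z^4 - 9z^3 + 14z^2 + 24z) / (30)

ℓ_2(z) = (1/30)z^4 - (3/10)z^3 + (7/15)z^2 + (4/5)z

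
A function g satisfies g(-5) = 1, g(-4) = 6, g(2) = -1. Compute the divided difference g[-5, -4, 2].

g[-5,-4] = (6 - 1) / (-4 - (-5)) = 5
g[-4,2] = (-1 - 6) / (2 - (-4)) = -7/6
g[-5,-4,2] = (-7/6 - 5) / (2 - (-5)) = -37/42

-37/42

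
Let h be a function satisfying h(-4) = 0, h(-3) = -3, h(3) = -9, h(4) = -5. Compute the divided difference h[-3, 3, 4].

h[-3,3] = (-9 - (-3)) / (3 - (-3)) = -1
h[3,4] = (-5 - (-9)) / (4 - 3) = 4
h[-3,3,4] = (4 - (-1)) / (4 - (-3)) = 5/7

5/7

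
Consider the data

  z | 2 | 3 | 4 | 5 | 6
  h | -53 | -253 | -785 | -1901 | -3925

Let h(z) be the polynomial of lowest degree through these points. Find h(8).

Using Newton's divided-difference form:
h[2,3] = (-253 - (-53)) / (3 - 2) = -200
h[3,4] = (-785 - (-253)) / (4 - 3) = -532
h[4,5] = (-1901 - (-785)) / (5 - 4) = -1116
h[5,6] = (-3925 - (-1901)) / (6 - 5) = -2024
h[2,3,4] = (-532 - (-200)) / (4 - 2) = -166
h[3,4,5] = (-1116 - (-532)) / (5 - 3) = -292
h[4,5,6] = (-2024 - (-1116)) / (6 - 4) = -454
h[2,3,4,5] = (-292 - (-166)) / (5 - 2) = -42
h[3,4,5,6] = (-454 - (-292)) / (6 - 3) = -54
h[2,3,4,5,6] = (-54 - (-42)) / (6 - 2) = -3
h(8) = -53 + (-200)·(6) + (-166)·(6)·(5) + (-42)·(6)·(5)·(4) + (-3)·(6)·(5)·(4)·(3) = -12353

-12353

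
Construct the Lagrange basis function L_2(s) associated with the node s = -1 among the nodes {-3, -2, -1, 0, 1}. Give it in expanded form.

L_2(s) = (s + 3)(s + 2)s(s - 1) / [(2)·(1)·(-1)·(-2)]
       = (s^4 + 4s^3 + s^2 - 6s) / (4)

L_2(s) = (1/4)s^4 + s^3 + (1/4)s^2 - (3/2)s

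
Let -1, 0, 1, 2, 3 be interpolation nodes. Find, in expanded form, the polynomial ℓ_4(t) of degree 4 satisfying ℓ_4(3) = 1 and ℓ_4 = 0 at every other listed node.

ℓ_4(t) = (t + 1)t(t - 1)(t - 2) / [(4)·(3)·(2)·(1)]
       = (t^4 - 2t^3 - t^2 + 2t) / (24)

ℓ_4(t) = (1/24)t^4 - (1/12)t^3 - (1/24)t^2 + (1/12)t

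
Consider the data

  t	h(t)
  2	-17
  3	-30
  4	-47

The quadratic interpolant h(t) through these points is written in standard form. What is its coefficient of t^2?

The leading coefficient equals the top divided difference h[2,3,4].
h[2,3] = (-30 - (-17)) / (3 - 2) = -13
h[3,4] = (-47 - (-30)) / (4 - 3) = -17
h[2,3,4] = (-17 - (-13)) / (4 - 2) = -2

-2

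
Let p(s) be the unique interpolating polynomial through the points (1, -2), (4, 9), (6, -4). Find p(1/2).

Evaluate each Lagrange basis at s = 1/2:
L_0(1/2) = (-7/2)·(-11/2)/[(-3)·(-5)] = 77/60
L_1(1/2) = (-1/2)·(-11/2)/[(3)·(-2)] = -11/24
L_2(1/2) = (-1/2)·(-7/2)/[(5)·(2)] = 7/40
Sum: (-2)·(77/60) + 9·(-11/24) + (-4)·(7/40) = -887/120

-887/120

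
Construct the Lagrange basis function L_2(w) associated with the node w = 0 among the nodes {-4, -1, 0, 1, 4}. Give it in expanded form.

L_2(w) = (w + 4)(w + 1)(w - 1)(w - 4) / [(4)·(1)·(-1)·(-4)]
       = (w^4 - 17w^2 + 16) / (16)

L_2(w) = (1/16)w^4 - (17/16)w^2 + 1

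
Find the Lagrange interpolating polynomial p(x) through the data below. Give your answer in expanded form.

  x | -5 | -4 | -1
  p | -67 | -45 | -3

p(x) = -2x^2 + 4x + 3

Build the Lagrange basis polynomials:
L_0(x) = (x + 4)(x + 1) / [4] = (1/4)x^2 + (5/4)x + 1
L_1(x) = (x + 5)(x + 1) / [-3] = -(1/3)x^2 - 2x - 5/3
L_2(x) = (x + 5)(x + 4) / [12] = (1/12)x^2 + (3/4)x + 5/3
p(x) = (-67)·L_0 + (-45)·L_1 + (-3)·L_2
  (-67)·L_0(x) = -(67/4)x^2 - (335/4)x - 67
  (-45)·L_1(x) = 15x^2 + 90x + 75
  (-3)·L_2(x) = -(1/4)x^2 - (9/4)x - 5
Adding term by term: -2x^2 + 4x + 3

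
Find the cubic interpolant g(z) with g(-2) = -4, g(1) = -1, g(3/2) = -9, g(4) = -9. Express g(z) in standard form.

g(z) = (107/63)z^3 - (719/126)z^2 - (1235/126)z + 269/21

L_0(z) = (z - 1)(z - 3/2)(z - 4) / [-63] = -(1/63)z^3 + (13/126)z^2 - (23/126)z + 2/21
L_1(z) = (z + 2)(z - 3/2)(z - 4) / [9/2] = (2/9)z^3 - (7/9)z^2 - (10/9)z + 8/3
L_2(z) = (z + 2)(z - 1)(z - 4) / [-35/8] = -(8/35)z^3 + (24/35)z^2 + (48/35)z - 64/35
L_3(z) = (z + 2)(z - 1)(z - 3/2) / [45] = (1/45)z^3 - (1/90)z^2 - (7/90)z + 1/15
g(z) = (-4)·L_0 + (-1)·L_1 + (-9)·L_2 + (-9)·L_3
  (-4)·L_0(z) = (4/63)z^3 - (26/63)z^2 + (46/63)z - 8/21
  (-1)·L_1(z) = -(2/9)z^3 + (7/9)z^2 + (10/9)z - 8/3
  (-9)·L_2(z) = (72/35)z^3 - (216/35)z^2 - (432/35)z + 576/35
  (-9)·L_3(z) = -(1/5)z^3 + (1/10)z^2 + (7/10)z - 3/5
Adding term by term: (107/63)z^3 - (719/126)z^2 - (1235/126)z + 269/21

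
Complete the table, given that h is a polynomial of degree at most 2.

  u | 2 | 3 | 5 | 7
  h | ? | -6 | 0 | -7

The 3 known values determine h uniquely (degree ≤ 2).
Evaluate each Lagrange basis at u = 2:
L_0(2) = (-3)·(-5)/[(-2)·(-4)] = 15/8
L_1(2) = (-1)·(-5)/[(2)·(-2)] = -5/4
L_2(2) = (-1)·(-3)/[(4)·(2)] = 3/8
Sum: (-6)·(15/8) + 0 + (-7)·(3/8) = -111/8

-111/8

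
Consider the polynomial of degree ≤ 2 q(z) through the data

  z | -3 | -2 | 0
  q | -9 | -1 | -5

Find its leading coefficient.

-10/3

The leading coefficient equals the top divided difference q[-3,-2,0].
q[-3,-2] = (-1 - (-9)) / (-2 - (-3)) = 8
q[-2,0] = (-5 - (-1)) / (0 - (-2)) = -2
q[-3,-2,0] = (-2 - 8) / (0 - (-3)) = -10/3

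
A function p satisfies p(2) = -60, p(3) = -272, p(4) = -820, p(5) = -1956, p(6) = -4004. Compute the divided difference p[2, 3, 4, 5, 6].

-3

p[2,3] = (-272 - (-60)) / (3 - 2) = -212
p[3,4] = (-820 - (-272)) / (4 - 3) = -548
p[4,5] = (-1956 - (-820)) / (5 - 4) = -1136
p[5,6] = (-4004 - (-1956)) / (6 - 5) = -2048
p[2,3,4] = (-548 - (-212)) / (4 - 2) = -168
p[3,4,5] = (-1136 - (-548)) / (5 - 3) = -294
p[4,5,6] = (-2048 - (-1136)) / (6 - 4) = -456
p[2,3,4,5] = (-294 - (-168)) / (5 - 2) = -42
p[3,4,5,6] = (-456 - (-294)) / (6 - 3) = -54
p[2,3,4,5,6] = (-54 - (-42)) / (6 - 2) = -3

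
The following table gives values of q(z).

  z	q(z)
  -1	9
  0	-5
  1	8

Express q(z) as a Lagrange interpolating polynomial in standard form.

Build the Lagrange basis polynomials:
L_0(z) = z(z - 1) / [2] = (1/2)z^2 - (1/2)z
L_1(z) = (z + 1)(z - 1) / [-1] = -z^2 + 1
L_2(z) = (z + 1)z / [2] = (1/2)z^2 + (1/2)z
q(z) = 9·L_0 + (-5)·L_1 + 8·L_2
  9·L_0(z) = (9/2)z^2 - (9/2)z
  (-5)·L_1(z) = 5z^2 - 5
  8·L_2(z) = 4z^2 + 4z
Adding term by term: (27/2)z^2 - (1/2)z - 5

q(z) = (27/2)z^2 - (1/2)z - 5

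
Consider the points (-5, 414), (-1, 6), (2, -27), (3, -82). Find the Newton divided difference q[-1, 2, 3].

-11

q[-1,2] = (-27 - 6) / (2 - (-1)) = -11
q[2,3] = (-82 - (-27)) / (3 - 2) = -55
q[-1,2,3] = (-55 - (-11)) / (3 - (-1)) = -11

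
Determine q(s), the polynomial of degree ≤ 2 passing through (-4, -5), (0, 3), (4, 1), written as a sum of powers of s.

Newton's divided differences:
q[-4,0] = (3 - (-5)) / (0 - (-4)) = 2
q[0,4] = (1 - 3) / (4 - 0) = -1/2
q[-4,0,4] = (-1/2 - 2) / (4 - (-4)) = -5/16
q(s) = -5 + 2·(s + 4) + (-5/16)·(s + 4)s
Expanding: q(s) = -(5/16)s^2 + (3/4)s + 3

q(s) = -(5/16)s^2 + (3/4)s + 3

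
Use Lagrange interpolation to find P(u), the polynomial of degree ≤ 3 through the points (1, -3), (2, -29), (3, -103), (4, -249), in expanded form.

P(u) = -4u^3 + 2u - 1

Build the Lagrange basis polynomials:
L_0(u) = (u - 2)(u - 3)(u - 4) / [-6] = -(1/6)u^3 + (3/2)u^2 - (13/3)u + 4
L_1(u) = (u - 1)(u - 3)(u - 4) / [2] = (1/2)u^3 - 4u^2 + (19/2)u - 6
L_2(u) = (u - 1)(u - 2)(u - 4) / [-2] = -(1/2)u^3 + (7/2)u^2 - 7u + 4
L_3(u) = (u - 1)(u - 2)(u - 3) / [6] = (1/6)u^3 - u^2 + (11/6)u - 1
P(u) = (-3)·L_0 + (-29)·L_1 + (-103)·L_2 + (-249)·L_3
  (-3)·L_0(u) = (1/2)u^3 - (9/2)u^2 + 13u - 12
  (-29)·L_1(u) = -(29/2)u^3 + 116u^2 - (551/2)u + 174
  (-103)·L_2(u) = (103/2)u^3 - (721/2)u^2 + 721u - 412
  (-249)·L_3(u) = -(83/2)u^3 + 249u^2 - (913/2)u + 249
Adding term by term: -4u^3 + 2u - 1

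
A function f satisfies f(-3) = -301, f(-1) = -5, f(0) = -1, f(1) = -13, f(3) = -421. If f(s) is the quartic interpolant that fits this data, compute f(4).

L_0(4) = (5)·(4)·(3)·(1)/[(-2)·(-3)·(-4)·(-6)] = 5/12
L_1(4) = (7)·(4)·(3)·(1)/[(2)·(-1)·(-2)·(-4)] = -21/4
L_2(4) = (7)·(5)·(3)·(1)/[(3)·(1)·(-1)·(-3)] = 35/3
L_3(4) = (7)·(5)·(4)·(1)/[(4)·(2)·(1)·(-2)] = -35/4
L_4(4) = (7)·(5)·(4)·(3)/[(6)·(4)·(3)·(2)] = 35/12
Sum: (-301)·(5/12) + (-5)·(-21/4) + (-1)·(35/3) + (-13)·(-35/4) + (-421)·(35/12) = -1225

-1225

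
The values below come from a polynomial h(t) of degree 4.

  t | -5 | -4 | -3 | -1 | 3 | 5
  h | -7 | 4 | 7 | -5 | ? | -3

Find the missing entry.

-1619/45

The 5 known values determine h uniquely (degree ≤ 4).
Evaluate each Lagrange basis at t = 3:
L_0(3) = (7)·(6)·(4)·(-2)/[(-1)·(-2)·(-4)·(-10)] = -21/5
L_1(3) = (8)·(6)·(4)·(-2)/[(1)·(-1)·(-3)·(-9)] = 128/9
L_2(3) = (8)·(7)·(4)·(-2)/[(2)·(1)·(-2)·(-8)] = -14
L_3(3) = (8)·(7)·(6)·(-2)/[(4)·(3)·(2)·(-6)] = 14/3
L_4(3) = (8)·(7)·(6)·(4)/[(10)·(9)·(8)·(6)] = 14/45
Sum: (-7)·(-21/5) + 4·(128/9) + 7·(-14) + (-5)·(14/3) + (-3)·(14/45) = -1619/45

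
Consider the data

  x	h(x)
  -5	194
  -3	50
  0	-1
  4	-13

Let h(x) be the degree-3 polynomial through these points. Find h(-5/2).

Using Newton's divided-difference form:
h[-5,-3] = (50 - 194) / (-3 - (-5)) = -72
h[-3,0] = (-1 - 50) / (0 - (-3)) = -17
h[0,4] = (-13 - (-1)) / (4 - 0) = -3
h[-5,-3,0] = (-17 - (-72)) / (0 - (-5)) = 11
h[-3,0,4] = (-3 - (-17)) / (4 - (-3)) = 2
h[-5,-3,0,4] = (2 - 11) / (4 - (-5)) = -1
h(-5/2) = 194 + (-72)·(5/2) + 11·(5/2)·(1/2) + (-1)·(5/2)·(1/2)·(-5/2) = 247/8

247/8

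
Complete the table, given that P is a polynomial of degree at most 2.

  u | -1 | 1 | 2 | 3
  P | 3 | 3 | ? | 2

The 3 known values determine P uniquely (degree ≤ 2).
Evaluate each Lagrange basis at u = 2:
L_0(2) = (1)·(-1)/[(-2)·(-4)] = -1/8
L_1(2) = (3)·(-1)/[(2)·(-2)] = 3/4
L_2(2) = (3)·(1)/[(4)·(2)] = 3/8
Sum: 3·(-1/8) + 3·(3/4) + 2·(3/8) = 21/8

21/8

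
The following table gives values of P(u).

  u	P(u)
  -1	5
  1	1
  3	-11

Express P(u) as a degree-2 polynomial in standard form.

L_0(u) = (u - 1)(u - 3) / [8] = (1/8)u^2 - (1/2)u + 3/8
L_1(u) = (u + 1)(u - 3) / [-4] = -(1/4)u^2 + (1/2)u + 3/4
L_2(u) = (u + 1)(u - 1) / [8] = (1/8)u^2 - 1/8
P(u) = 5·L_0 + 1·L_1 + (-11)·L_2
  5·L_0(u) = (5/8)u^2 - (5/2)u + 15/8
  1·L_1(u) = -(1/4)u^2 + (1/2)u + 3/4
  (-11)·L_2(u) = -(11/8)u^2 + 11/8
Adding term by term: -u^2 - 2u + 4

P(u) = -u^2 - 2u + 4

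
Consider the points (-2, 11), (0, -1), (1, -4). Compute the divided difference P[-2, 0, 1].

1

P[-2,0] = (-1 - 11) / (0 - (-2)) = -6
P[0,1] = (-4 - (-1)) / (1 - 0) = -3
P[-2,0,1] = (-3 - (-6)) / (1 - (-2)) = 1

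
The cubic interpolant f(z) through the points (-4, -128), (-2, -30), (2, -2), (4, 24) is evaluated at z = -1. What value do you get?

-11

Evaluate each Lagrange basis at z = -1:
L_0(-1) = (1)·(-3)·(-5)/[(-2)·(-6)·(-8)] = -5/32
L_1(-1) = (3)·(-3)·(-5)/[(2)·(-4)·(-6)] = 15/16
L_2(-1) = (3)·(1)·(-5)/[(6)·(4)·(-2)] = 5/16
L_3(-1) = (3)·(1)·(-3)/[(8)·(6)·(2)] = -3/32
Sum: (-128)·(-5/32) + (-30)·(15/16) + (-2)·(5/16) + 24·(-3/32) = -11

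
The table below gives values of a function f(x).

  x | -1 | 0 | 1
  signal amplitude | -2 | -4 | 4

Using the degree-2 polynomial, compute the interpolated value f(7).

L_0(7) = (7)·(6)/[(-1)·(-2)] = 21
L_1(7) = (8)·(6)/[(1)·(-1)] = -48
L_2(7) = (8)·(7)/[(2)·(1)] = 28
Sum: (-2)·(21) + (-4)·(-48) + 4·(28) = 262

262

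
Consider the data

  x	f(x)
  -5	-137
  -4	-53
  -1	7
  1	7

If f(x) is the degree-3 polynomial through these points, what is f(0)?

L_0(0) = (4)·(1)·(-1)/[(-1)·(-4)·(-6)] = 1/6
L_1(0) = (5)·(1)·(-1)/[(1)·(-3)·(-5)] = -1/3
L_2(0) = (5)·(4)·(-1)/[(4)·(3)·(-2)] = 5/6
L_3(0) = (5)·(4)·(1)/[(6)·(5)·(2)] = 1/3
Sum: (-137)·(1/6) + (-53)·(-1/3) + 7·(5/6) + 7·(1/3) = 3

3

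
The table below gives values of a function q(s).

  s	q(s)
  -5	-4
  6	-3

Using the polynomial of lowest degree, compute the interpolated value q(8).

-31/11

L_0(8) = (2)/[(-11)] = -2/11
L_1(8) = (13)/[(11)] = 13/11
Sum: (-4)·(-2/11) + (-3)·(13/11) = -31/11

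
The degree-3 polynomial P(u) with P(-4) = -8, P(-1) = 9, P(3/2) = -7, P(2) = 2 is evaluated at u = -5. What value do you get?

Evaluate each Lagrange basis at u = -5:
L_0(-5) = (-4)·(-13/2)·(-7)/[(-3)·(-11/2)·(-6)] = 182/99
L_1(-5) = (-1)·(-13/2)·(-7)/[(3)·(-5/2)·(-3)] = -91/45
L_2(-5) = (-1)·(-4)·(-7)/[(11/2)·(5/2)·(-1/2)] = 224/55
L_3(-5) = (-1)·(-4)·(-13/2)/[(6)·(3)·(1/2)] = -26/9
Sum: (-8)·(182/99) + 9·(-91/45) + (-7)·(224/55) + 2·(-26/9) = -11087/165

-11087/165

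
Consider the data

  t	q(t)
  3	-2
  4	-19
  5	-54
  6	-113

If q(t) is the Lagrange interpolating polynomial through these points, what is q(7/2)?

-69/8

Evaluate each Lagrange basis at t = 7/2:
L_0(7/2) = (-1/2)·(-3/2)·(-5/2)/[(-1)·(-2)·(-3)] = 5/16
L_1(7/2) = (1/2)·(-3/2)·(-5/2)/[(1)·(-1)·(-2)] = 15/16
L_2(7/2) = (1/2)·(-1/2)·(-5/2)/[(2)·(1)·(-1)] = -5/16
L_3(7/2) = (1/2)·(-1/2)·(-3/2)/[(3)·(2)·(1)] = 1/16
Sum: (-2)·(5/16) + (-19)·(15/16) + (-54)·(-5/16) + (-113)·(1/16) = -69/8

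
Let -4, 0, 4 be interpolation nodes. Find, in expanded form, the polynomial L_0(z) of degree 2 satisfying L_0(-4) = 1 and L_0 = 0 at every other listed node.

L_0(z) = (1/32)z^2 - (1/8)z

L_0(z) = z(z - 4) / [(-4)·(-8)]
       = (z^2 - 4z) / (32)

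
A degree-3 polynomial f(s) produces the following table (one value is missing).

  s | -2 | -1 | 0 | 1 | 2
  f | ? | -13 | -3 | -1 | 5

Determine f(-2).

-43

The 4 known values determine f uniquely (degree ≤ 3).
Evaluate each Lagrange basis at s = -2:
L_0(-2) = (-2)·(-3)·(-4)/[(-1)·(-2)·(-3)] = 4
L_1(-2) = (-1)·(-3)·(-4)/[(1)·(-1)·(-2)] = -6
L_2(-2) = (-1)·(-2)·(-4)/[(2)·(1)·(-1)] = 4
L_3(-2) = (-1)·(-2)·(-3)/[(3)·(2)·(1)] = -1
Sum: (-13)·(4) + (-3)·(-6) + (-1)·(4) + 5·(-1) = -43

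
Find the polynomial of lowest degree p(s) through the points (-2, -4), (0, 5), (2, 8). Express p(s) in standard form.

p(s) = -(3/4)s^2 + 3s + 5

Newton's divided differences:
p[-2,0] = (5 - (-4)) / (0 - (-2)) = 9/2
p[0,2] = (8 - 5) / (2 - 0) = 3/2
p[-2,0,2] = (3/2 - 9/2) / (2 - (-2)) = -3/4
p(s) = -4 + (9/2)·(s + 2) + (-3/4)·(s + 2)s
Expanding: p(s) = -(3/4)s^2 + 3s + 5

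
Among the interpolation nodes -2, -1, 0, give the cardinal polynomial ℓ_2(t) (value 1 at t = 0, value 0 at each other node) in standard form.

ℓ_2(t) = (t + 2)(t + 1) / [(2)·(1)]
       = (t^2 + 3t + 2) / (2)

ℓ_2(t) = (1/2)t^2 + (3/2)t + 1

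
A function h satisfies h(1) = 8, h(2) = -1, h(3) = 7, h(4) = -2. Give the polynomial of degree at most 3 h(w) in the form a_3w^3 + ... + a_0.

h(w) = -(17/3)w^3 + (85/2)w^2 - (581/6)w + 68

Newton's divided differences:
h[1,2] = (-1 - 8) / (2 - 1) = -9
h[2,3] = (7 - (-1)) / (3 - 2) = 8
h[3,4] = (-2 - 7) / (4 - 3) = -9
h[1,2,3] = (8 - (-9)) / (3 - 1) = 17/2
h[2,3,4] = (-9 - 8) / (4 - 2) = -17/2
h[1,2,3,4] = (-17/2 - 17/2) / (4 - 1) = -17/3
h(w) = 8 + (-9)·(w - 1) + (17/2)·(w - 1)(w - 2) + (-17/3)·(w - 1)(w - 2)(w - 3)
Expanding: h(w) = -(17/3)w^3 + (85/2)w^2 - (581/6)w + 68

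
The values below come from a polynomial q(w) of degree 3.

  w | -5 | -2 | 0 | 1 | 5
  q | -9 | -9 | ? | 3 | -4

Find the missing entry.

The 4 known values determine q uniquely (degree ≤ 3).
Evaluate each Lagrange basis at w = 0:
L_0(0) = (2)·(-1)·(-5)/[(-3)·(-6)·(-10)] = -1/18
L_1(0) = (5)·(-1)·(-5)/[(3)·(-3)·(-7)] = 25/63
L_2(0) = (5)·(2)·(-5)/[(6)·(3)·(-4)] = 25/36
L_3(0) = (5)·(2)·(-1)/[(10)·(7)·(4)] = -1/28
Sum: (-9)·(-1/18) + (-9)·(25/63) + 3·(25/36) + (-4)·(-1/28) = -71/84

-71/84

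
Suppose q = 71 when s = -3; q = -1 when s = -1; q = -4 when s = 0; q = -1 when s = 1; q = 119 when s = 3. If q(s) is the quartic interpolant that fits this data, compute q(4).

344

Evaluate each Lagrange basis at s = 4:
L_0(4) = (5)·(4)·(3)·(1)/[(-2)·(-3)·(-4)·(-6)] = 5/12
L_1(4) = (7)·(4)·(3)·(1)/[(2)·(-1)·(-2)·(-4)] = -21/4
L_2(4) = (7)·(5)·(3)·(1)/[(3)·(1)·(-1)·(-3)] = 35/3
L_3(4) = (7)·(5)·(4)·(1)/[(4)·(2)·(1)·(-2)] = -35/4
L_4(4) = (7)·(5)·(4)·(3)/[(6)·(4)·(3)·(2)] = 35/12
Sum: 71·(5/12) + (-1)·(-21/4) + (-4)·(35/3) + (-1)·(-35/4) + 119·(35/12) = 344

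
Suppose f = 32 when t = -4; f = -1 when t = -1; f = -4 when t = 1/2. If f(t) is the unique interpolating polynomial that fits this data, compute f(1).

Using Newton's divided-difference form:
f[-4,-1] = (-1 - 32) / (-1 - (-4)) = -11
f[-1,1/2] = (-4 - (-1)) / (1/2 - (-1)) = -2
f[-4,-1,1/2] = (-2 - (-11)) / (1/2 - (-4)) = 2
f(1) = 32 + (-11)·(5) + 2·(5)·(2) = -3

-3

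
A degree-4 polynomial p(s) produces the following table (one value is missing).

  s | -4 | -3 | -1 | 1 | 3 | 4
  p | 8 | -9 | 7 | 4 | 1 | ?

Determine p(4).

87/2

The 5 known values determine p uniquely (degree ≤ 4).
L_0(4) = (7)·(5)·(3)·(1)/[(-1)·(-3)·(-5)·(-7)] = 1
L_1(4) = (8)·(5)·(3)·(1)/[(1)·(-2)·(-4)·(-6)] = -5/2
L_2(4) = (8)·(7)·(3)·(1)/[(3)·(2)·(-2)·(-4)] = 7/2
L_3(4) = (8)·(7)·(5)·(1)/[(5)·(4)·(2)·(-2)] = -7/2
L_4(4) = (8)·(7)·(5)·(3)/[(7)·(6)·(4)·(2)] = 5/2
Sum: 8·(1) + (-9)·(-5/2) + 7·(7/2) + 4·(-7/2) + 1·(5/2) = 87/2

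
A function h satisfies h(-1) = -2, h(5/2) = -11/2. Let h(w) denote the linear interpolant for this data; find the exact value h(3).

-6

L_0(3) = (1/2)/[(-7/2)] = -1/7
L_1(3) = (4)/[(7/2)] = 8/7
Sum: (-2)·(-1/7) + (-11/2)·(8/7) = -6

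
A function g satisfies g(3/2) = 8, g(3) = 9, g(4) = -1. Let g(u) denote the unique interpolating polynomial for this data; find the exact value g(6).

Evaluate each Lagrange basis at u = 6:
L_0(6) = (3)·(2)/[(-3/2)·(-5/2)] = 8/5
L_1(6) = (9/2)·(2)/[(3/2)·(-1)] = -6
L_2(6) = (9/2)·(3)/[(5/2)·(1)] = 27/5
Sum: 8·(8/5) + 9·(-6) + (-1)·(27/5) = -233/5

-233/5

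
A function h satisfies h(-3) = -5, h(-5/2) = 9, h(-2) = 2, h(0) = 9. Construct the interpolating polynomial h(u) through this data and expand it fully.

Newton's divided differences:
h[-3,-5/2] = (9 - (-5)) / (-5/2 - (-3)) = 28
h[-5/2,-2] = (2 - 9) / (-2 - (-5/2)) = -14
h[-2,0] = (9 - 2) / (0 - (-2)) = 7/2
h[-3,-5/2,-2] = (-14 - 28) / (-2 - (-3)) = -42
h[-5/2,-2,0] = (7/2 - (-14)) / (0 - (-5/2)) = 7
h[-3,-5/2,-2,0] = (7 - (-42)) / (0 - (-3)) = 49/3
h(u) = -5 + 28·(u + 3) + (-42)·(u + 3)(u + 5/2) + (49/3)·(u + 3)(u + 5/2)(u + 2)
Expanding: h(u) = (49/3)u^3 + (161/2)u^2 + (595/6)u + 9

h(u) = (49/3)u^3 + (161/2)u^2 + (595/6)u + 9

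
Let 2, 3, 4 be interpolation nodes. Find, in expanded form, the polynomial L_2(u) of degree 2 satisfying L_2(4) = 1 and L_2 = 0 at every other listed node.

L_2(u) = (u - 2)(u - 3) / [(2)·(1)]
       = (u^2 - 5u + 6) / (2)

L_2(u) = (1/2)u^2 - (5/2)u + 3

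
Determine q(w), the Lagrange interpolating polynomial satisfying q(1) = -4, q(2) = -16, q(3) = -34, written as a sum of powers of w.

q(w) = -3w^2 - 3w + 2

L_0(w) = (w - 2)(w - 3) / [2] = (1/2)w^2 - (5/2)w + 3
L_1(w) = (w - 1)(w - 3) / [-1] = -w^2 + 4w - 3
L_2(w) = (w - 1)(w - 2) / [2] = (1/2)w^2 - (3/2)w + 1
q(w) = (-4)·L_0 + (-16)·L_1 + (-34)·L_2
  (-4)·L_0(w) = -2w^2 + 10w - 12
  (-16)·L_1(w) = 16w^2 - 64w + 48
  (-34)·L_2(w) = -17w^2 + 51w - 34
Adding term by term: -3w^2 - 3w + 2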